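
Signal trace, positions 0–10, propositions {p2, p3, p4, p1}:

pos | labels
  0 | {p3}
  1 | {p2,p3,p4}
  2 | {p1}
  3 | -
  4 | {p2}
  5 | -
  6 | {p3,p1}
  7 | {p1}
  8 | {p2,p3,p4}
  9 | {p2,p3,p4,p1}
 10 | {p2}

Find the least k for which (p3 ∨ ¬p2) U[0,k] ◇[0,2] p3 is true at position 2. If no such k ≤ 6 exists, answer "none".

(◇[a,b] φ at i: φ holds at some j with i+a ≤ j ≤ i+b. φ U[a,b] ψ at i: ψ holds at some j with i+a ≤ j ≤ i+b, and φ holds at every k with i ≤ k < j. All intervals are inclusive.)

2

Need earliest j ≥ 2 with ◇[0,2] p3, and (p3 ∨ ¬p2) at every k in [2,j-1].
  j=2: rhs fails.
  j=3: rhs fails.
  j=4: rhs holds; lhs holds on [2,3]. k = 2.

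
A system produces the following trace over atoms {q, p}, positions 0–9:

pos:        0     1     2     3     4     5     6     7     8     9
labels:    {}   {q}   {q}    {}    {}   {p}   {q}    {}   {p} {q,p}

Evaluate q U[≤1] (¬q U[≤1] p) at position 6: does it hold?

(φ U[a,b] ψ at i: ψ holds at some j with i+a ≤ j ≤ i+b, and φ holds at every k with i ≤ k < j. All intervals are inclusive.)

Need some j in [6,7] with (¬q U[≤1] p), and q at every k in [6,j-1].
  j=6: (¬q U[≤1] p) — fails.
  j=7: (¬q U[≤1] p) holds; q holds at every k in [6,6] → satisfied.

True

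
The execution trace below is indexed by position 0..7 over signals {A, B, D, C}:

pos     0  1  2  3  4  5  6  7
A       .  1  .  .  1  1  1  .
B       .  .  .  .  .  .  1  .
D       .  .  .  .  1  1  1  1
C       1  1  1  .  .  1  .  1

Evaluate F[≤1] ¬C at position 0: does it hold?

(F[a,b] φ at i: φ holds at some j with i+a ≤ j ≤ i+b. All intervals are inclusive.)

Check ¬C at each j in [0,1]:
  j=0: false
  j=1: false
No position in the window satisfies it → formula fails.

No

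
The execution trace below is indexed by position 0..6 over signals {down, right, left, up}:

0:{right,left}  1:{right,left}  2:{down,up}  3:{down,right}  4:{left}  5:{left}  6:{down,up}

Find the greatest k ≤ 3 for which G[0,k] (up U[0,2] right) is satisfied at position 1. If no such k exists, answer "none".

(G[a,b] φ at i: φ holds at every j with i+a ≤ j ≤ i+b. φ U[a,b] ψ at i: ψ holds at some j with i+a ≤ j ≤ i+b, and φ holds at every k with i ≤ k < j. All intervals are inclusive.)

2

(up U[0,2] right) must hold from j=1 onward; find where it first fails.
  j=1: holds
  j=2: holds
  j=3: holds
  j=4: fails
Holds on [1,3], so largest k = 2.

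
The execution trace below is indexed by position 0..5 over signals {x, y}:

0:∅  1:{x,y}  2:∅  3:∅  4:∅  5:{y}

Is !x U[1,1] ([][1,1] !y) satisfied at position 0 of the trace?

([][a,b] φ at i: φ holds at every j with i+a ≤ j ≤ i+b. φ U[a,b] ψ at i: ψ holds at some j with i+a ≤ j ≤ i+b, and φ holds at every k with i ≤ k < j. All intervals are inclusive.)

True

Need some j in [1,1] with [][1,1] !y, and !x at every k in [0,j-1].
  j=1: [][1,1] !y holds; !x holds at every k in [0,0] → satisfied.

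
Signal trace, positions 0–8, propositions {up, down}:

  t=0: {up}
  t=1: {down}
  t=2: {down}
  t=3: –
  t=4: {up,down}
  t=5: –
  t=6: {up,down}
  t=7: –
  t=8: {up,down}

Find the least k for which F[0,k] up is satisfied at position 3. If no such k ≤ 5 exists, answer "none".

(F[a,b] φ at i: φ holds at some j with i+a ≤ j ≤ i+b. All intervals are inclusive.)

Scan j = 3,4,… for up:
  j=3: fails
  j=4: holds
First hit at j=4, so smallest k = 4-3 = 1.

1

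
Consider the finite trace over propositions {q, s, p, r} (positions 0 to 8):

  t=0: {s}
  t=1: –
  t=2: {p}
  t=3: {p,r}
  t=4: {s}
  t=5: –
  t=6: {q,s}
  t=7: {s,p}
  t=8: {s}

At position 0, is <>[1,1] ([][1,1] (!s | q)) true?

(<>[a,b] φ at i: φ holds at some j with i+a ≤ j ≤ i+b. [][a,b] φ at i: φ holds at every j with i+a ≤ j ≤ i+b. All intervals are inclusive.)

Check [][1,1] (!s | q) at each j in [1,1]:
  j=1: holds on [2,2]
Found at j=1 → formula holds.

Holds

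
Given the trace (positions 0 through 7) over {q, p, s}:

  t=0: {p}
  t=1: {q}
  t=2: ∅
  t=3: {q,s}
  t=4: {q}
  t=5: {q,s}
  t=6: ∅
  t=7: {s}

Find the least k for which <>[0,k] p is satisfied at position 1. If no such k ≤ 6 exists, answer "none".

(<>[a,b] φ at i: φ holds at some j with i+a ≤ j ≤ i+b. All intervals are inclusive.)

Scan j = 1,2,… for p:
  j=1: fails
  j=2: fails
  j=3: fails
  j=4: fails
  j=5: fails
  j=6: fails
  j=7: fails
No j in [1,7] satisfies it → none.

none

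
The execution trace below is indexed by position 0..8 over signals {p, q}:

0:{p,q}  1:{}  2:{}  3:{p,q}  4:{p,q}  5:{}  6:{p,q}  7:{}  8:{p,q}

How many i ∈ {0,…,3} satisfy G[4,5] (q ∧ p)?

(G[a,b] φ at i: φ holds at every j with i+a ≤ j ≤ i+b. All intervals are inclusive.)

0

Evaluate at each i in [0,3]:
  i=0: ✗ (fails at j=5)
  i=1: ✗ (fails at j=5)
  i=2: ✗ (fails at j=7)
  i=3: ✗ (fails at j=7)
Positions where it holds: {} → 0.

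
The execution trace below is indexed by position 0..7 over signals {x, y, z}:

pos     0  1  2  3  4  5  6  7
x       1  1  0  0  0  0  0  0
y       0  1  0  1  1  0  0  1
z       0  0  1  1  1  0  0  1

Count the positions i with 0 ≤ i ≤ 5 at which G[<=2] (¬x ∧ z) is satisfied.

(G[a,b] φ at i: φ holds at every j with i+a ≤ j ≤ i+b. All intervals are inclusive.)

Evaluate at each i in [0,5]:
  i=0: ✗ (fails at j=0)
  i=1: ✗ (fails at j=1)
  i=2: ✓ (all of [2,4])
  i=3: ✗ (fails at j=5)
  i=4: ✗ (fails at j=5)
  i=5: ✗ (fails at j=5)
Positions where it holds: {2} → 1.

1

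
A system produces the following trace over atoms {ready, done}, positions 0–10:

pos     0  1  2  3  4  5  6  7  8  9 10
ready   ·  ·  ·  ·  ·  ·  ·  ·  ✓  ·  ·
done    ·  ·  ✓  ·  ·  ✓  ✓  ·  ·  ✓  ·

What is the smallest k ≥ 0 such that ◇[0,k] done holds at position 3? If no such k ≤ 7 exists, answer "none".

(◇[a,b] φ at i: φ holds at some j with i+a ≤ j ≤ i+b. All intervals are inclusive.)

2

Scan j = 3,4,… for done:
  j=3: fails
  j=4: fails
  j=5: holds
First hit at j=5, so smallest k = 5-3 = 2.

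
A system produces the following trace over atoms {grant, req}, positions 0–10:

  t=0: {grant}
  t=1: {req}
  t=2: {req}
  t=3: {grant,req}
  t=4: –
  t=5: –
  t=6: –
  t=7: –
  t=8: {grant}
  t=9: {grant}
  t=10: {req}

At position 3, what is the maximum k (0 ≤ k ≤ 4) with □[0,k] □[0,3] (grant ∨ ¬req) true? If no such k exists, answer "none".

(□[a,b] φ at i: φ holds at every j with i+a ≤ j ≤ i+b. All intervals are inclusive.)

3

□[0,3] (grant ∨ ¬req) must hold from j=3 onward; find where it first fails.
  j=3: holds
  j=4: holds
  j=5: holds
  j=6: holds
  j=7: fails
Holds on [3,6], so largest k = 3.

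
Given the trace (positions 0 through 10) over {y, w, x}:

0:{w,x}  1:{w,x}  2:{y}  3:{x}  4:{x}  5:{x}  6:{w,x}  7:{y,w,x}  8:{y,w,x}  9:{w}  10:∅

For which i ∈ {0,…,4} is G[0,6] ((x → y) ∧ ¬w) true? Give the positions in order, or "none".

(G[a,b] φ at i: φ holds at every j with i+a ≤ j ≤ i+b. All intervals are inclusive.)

Evaluate at each i in [0,4]:
  i=0: ✗ (fails at j=0)
  i=1: ✗ (fails at j=1)
  i=2: ✗ (fails at j=3)
  i=3: ✗ (fails at j=3)
  i=4: ✗ (fails at j=4)

none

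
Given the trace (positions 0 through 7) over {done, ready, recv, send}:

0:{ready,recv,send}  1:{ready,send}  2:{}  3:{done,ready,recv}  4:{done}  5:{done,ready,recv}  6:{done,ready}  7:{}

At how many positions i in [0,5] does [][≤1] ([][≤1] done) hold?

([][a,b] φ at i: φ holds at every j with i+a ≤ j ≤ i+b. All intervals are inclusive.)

Evaluate at each i in [0,5]:
  i=0: ✗ (fails at j=0)
  i=1: ✗ (fails at j=1)
  i=2: ✗ (fails at j=2)
  i=3: ✓ (all of [3,4])
  i=4: ✓ (all of [4,5])
  i=5: ✗ (fails at j=6)
Positions where it holds: {3, 4} → 2.

2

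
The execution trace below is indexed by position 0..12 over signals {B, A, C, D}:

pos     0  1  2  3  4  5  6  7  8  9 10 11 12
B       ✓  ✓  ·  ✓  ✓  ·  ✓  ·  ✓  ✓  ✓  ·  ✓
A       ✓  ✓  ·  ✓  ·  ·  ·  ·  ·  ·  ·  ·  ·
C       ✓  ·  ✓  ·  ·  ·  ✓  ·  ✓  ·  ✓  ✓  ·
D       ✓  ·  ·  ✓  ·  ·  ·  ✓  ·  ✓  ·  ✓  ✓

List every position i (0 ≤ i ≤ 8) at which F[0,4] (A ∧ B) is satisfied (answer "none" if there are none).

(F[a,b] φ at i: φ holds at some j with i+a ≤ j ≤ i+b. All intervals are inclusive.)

0, 1, 2, 3

Evaluate at each i in [0,8]:
  i=0: ✓ (witness j=0)
  i=1: ✓ (witness j=1)
  i=2: ✓ (witness j=3)
  i=3: ✓ (witness j=3)
  i=4: ✗ (none in [4,8])
  i=5: ✗ (none in [5,9])
  i=6: ✗ (none in [6,10])
  i=7: ✗ (none in [7,11])
  i=8: ✗ (none in [8,12])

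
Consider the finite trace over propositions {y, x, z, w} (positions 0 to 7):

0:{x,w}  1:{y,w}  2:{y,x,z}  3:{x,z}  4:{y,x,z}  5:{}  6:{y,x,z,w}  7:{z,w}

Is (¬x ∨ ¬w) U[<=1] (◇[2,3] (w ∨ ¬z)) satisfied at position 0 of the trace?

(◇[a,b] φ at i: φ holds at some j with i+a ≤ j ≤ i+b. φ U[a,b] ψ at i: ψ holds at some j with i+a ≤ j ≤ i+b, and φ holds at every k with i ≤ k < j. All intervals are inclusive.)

False

Need some j in [0,1] with ◇[2,3] (w ∨ ¬z), and (¬x ∨ ¬w) at every k in [0,j-1].
  j=0: ◇[2,3] (w ∨ ¬z) — fails (none in [2,3]).
  j=1: ◇[2,3] (w ∨ ¬z) — fails (none in [3,4]).
No j in the window works → until fails.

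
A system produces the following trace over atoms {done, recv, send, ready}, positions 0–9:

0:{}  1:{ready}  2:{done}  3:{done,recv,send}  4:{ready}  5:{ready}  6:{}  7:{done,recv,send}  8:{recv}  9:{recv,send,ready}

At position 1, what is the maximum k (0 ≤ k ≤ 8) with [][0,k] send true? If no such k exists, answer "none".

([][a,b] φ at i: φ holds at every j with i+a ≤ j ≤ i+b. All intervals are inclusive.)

send must hold from j=1 onward; find where it first fails.
  j=1: fails → no k works.

none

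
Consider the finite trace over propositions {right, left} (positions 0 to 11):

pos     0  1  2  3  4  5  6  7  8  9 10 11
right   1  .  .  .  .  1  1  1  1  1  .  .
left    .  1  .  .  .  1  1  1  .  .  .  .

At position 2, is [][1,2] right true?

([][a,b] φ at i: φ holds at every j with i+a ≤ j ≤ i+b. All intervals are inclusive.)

Check right at every j in [3,4]:
  j=3: false
  j=4: false
Fails at j=3 → formula fails.

No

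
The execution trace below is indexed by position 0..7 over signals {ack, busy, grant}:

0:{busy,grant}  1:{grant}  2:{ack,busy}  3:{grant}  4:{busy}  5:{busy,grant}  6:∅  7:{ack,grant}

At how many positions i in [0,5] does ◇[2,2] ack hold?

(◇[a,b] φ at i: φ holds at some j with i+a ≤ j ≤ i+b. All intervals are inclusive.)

2

Evaluate at each i in [0,5]:
  i=0: ✓ (witness j=2)
  i=1: ✗ (none in [3,3])
  i=2: ✗ (none in [4,4])
  i=3: ✗ (none in [5,5])
  i=4: ✗ (none in [6,6])
  i=5: ✓ (witness j=7)
Positions where it holds: {0, 5} → 2.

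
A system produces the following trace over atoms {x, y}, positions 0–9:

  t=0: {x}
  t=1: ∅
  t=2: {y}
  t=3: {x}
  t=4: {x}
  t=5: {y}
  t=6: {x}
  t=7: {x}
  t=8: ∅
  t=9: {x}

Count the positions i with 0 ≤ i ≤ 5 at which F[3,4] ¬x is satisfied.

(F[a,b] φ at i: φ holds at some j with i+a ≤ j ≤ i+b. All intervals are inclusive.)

4

Evaluate at each i in [0,5]:
  i=0: ✗ (none in [3,4])
  i=1: ✓ (witness j=5)
  i=2: ✓ (witness j=5)
  i=3: ✗ (none in [6,7])
  i=4: ✓ (witness j=8)
  i=5: ✓ (witness j=8)
Positions where it holds: {1, 2, 4, 5} → 4.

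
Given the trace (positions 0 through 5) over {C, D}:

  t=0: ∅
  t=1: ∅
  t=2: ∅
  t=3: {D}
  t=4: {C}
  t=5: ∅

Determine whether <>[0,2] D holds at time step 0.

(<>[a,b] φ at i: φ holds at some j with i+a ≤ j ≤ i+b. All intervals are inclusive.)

Check D at each j in [0,2]:
  j=0: false
  j=1: false
  j=2: false
No position in the window satisfies it → formula fails.

No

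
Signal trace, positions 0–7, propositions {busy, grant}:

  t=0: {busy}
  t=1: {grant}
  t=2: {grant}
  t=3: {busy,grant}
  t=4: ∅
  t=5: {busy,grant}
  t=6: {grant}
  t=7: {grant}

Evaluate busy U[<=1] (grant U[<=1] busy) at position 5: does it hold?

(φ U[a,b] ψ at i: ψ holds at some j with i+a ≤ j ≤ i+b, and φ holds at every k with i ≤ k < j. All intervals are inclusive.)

Yes

Need some j in [5,6] with (grant U[<=1] busy), and busy at every k in [5,j-1].
  j=5: (grant U[<=1] busy) holds; no prefix to check → satisfied.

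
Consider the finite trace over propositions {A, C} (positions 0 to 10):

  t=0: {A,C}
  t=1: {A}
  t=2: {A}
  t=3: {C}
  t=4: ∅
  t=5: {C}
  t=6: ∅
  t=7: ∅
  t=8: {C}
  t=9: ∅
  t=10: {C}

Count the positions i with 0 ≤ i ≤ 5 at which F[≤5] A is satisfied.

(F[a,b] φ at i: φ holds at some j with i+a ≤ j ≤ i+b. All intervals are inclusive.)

Evaluate at each i in [0,5]:
  i=0: ✓ (witness j=0)
  i=1: ✓ (witness j=1)
  i=2: ✓ (witness j=2)
  i=3: ✗ (none in [3,8])
  i=4: ✗ (none in [4,9])
  i=5: ✗ (none in [5,10])
Positions where it holds: {0, 1, 2} → 3.

3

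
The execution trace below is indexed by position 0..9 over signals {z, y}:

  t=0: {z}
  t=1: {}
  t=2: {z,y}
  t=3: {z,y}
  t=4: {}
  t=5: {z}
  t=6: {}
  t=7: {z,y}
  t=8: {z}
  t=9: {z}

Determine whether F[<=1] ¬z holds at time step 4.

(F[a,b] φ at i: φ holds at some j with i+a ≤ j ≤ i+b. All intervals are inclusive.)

Check ¬z at each j in [4,5]:
  j=4: true
  j=5: false
Found at j=4 → formula holds.

Yes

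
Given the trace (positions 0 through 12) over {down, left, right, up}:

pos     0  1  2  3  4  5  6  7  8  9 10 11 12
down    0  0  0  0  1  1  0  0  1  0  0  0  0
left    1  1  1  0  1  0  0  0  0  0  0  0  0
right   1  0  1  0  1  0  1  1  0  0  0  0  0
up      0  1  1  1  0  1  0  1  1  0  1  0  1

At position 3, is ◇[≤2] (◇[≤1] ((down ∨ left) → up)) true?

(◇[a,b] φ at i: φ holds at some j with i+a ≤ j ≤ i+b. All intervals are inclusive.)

Check ◇[≤1] ((down ∨ left) → up) at each j in [3,5]:
  j=3: holds (witness at 3)
  j=4: holds (witness at 5)
  j=5: holds (witness at 5)
Found at j=3 → formula holds.

Holds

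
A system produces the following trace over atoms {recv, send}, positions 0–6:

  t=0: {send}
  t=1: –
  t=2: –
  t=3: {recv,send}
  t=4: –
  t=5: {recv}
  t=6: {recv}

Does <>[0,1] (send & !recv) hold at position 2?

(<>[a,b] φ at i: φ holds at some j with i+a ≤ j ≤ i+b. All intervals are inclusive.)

Check (send & !recv) at each j in [2,3]:
  j=2: false
  j=3: false
No position in the window satisfies it → formula fails.

Does not hold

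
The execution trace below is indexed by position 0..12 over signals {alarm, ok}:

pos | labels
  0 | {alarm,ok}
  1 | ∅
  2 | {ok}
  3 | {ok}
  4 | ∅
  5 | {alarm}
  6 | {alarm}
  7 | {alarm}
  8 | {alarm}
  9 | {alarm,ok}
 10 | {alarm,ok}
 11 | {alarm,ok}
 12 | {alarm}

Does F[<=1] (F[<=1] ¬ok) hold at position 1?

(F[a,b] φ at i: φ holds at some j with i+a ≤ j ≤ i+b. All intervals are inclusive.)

True

Check F[<=1] ¬ok at each j in [1,2]:
  j=1: holds (witness at 1)
  j=2: fails (none in [2,3])
Found at j=1 → formula holds.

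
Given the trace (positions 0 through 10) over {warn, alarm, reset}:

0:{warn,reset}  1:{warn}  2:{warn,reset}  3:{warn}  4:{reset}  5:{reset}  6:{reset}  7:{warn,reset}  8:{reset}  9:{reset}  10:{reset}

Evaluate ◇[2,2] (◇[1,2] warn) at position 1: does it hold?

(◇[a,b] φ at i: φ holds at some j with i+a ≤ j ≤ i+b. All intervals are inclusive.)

Check ◇[1,2] warn at each j in [3,3]:
  j=3: fails (none in [4,5])
No position in the window satisfies it → formula fails.

Does not hold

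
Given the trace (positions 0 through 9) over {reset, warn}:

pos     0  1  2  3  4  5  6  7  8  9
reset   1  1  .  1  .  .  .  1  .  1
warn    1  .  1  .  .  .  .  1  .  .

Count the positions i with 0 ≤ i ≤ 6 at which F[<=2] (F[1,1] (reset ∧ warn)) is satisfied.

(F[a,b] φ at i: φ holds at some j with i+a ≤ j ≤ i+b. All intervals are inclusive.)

3

Evaluate at each i in [0,6]:
  i=0: ✗ (none in [0,2])
  i=1: ✗ (none in [1,3])
  i=2: ✗ (none in [2,4])
  i=3: ✗ (none in [3,5])
  i=4: ✓ (witness j=6)
  i=5: ✓ (witness j=6)
  i=6: ✓ (witness j=6)
Positions where it holds: {4, 5, 6} → 3.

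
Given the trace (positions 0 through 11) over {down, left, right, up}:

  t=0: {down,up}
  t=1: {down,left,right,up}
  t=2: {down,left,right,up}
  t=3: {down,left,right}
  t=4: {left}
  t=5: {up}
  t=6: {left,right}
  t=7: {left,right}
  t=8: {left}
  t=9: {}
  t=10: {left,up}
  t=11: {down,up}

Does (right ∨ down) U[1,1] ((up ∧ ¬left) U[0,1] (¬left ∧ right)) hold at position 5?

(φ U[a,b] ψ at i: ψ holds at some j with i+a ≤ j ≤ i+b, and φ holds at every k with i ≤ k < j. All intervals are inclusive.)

No

Need some j in [6,6] with ((up ∧ ¬left) U[0,1] (¬left ∧ right)), and (right ∨ down) at every k in [5,j-1].
  j=6: ((up ∧ ¬left) U[0,1] (¬left ∧ right)) — fails.
No j in the window works → until fails.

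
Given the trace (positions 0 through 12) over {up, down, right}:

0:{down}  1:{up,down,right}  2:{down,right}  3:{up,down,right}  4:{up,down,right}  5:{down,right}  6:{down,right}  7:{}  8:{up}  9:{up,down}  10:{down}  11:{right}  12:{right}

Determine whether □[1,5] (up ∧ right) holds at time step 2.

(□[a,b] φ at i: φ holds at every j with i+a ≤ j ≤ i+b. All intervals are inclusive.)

Check (up ∧ right) at every j in [3,7]:
  j=3: true
  j=4: true
  j=5: false
  j=6: false
  j=7: false
Fails at j=5 → formula fails.

No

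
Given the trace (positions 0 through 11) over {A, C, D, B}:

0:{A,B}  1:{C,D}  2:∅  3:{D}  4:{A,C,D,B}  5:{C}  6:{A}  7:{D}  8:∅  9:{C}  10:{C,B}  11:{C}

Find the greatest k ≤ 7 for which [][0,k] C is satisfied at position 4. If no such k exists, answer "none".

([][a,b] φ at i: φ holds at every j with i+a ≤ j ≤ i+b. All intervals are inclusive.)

C must hold from j=4 onward; find where it first fails.
  j=4: holds
  j=5: holds
  j=6: fails
Holds on [4,5], so largest k = 1.

1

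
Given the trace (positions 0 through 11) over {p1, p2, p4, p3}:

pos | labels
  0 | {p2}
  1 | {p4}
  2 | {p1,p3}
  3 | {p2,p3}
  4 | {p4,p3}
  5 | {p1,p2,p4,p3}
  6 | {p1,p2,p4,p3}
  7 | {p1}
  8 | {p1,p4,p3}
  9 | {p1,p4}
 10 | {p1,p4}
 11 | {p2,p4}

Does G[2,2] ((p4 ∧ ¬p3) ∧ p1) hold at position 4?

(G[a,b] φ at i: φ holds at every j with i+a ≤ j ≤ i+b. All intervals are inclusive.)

No

Check ((p4 ∧ ¬p3) ∧ p1) at every j in [6,6]:
  j=6: false
Fails at j=6 → formula fails.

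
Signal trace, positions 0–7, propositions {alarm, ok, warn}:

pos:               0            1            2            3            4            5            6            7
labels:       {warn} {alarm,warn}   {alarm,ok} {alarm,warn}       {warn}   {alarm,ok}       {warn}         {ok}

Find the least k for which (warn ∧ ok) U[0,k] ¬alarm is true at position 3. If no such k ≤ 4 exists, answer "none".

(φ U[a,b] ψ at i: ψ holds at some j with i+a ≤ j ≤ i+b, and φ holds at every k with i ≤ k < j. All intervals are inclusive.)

Need earliest j ≥ 3 with ¬alarm, and (warn ∧ ok) at every k in [3,j-1].
  j=3: rhs fails.
  j=4: rhs holds but lhs fails at k=3.
  j=5: rhs fails.
  j=6: rhs holds but lhs fails at k=3.
  j=7: rhs holds but lhs fails at k=3.
No witness within the range → none.

none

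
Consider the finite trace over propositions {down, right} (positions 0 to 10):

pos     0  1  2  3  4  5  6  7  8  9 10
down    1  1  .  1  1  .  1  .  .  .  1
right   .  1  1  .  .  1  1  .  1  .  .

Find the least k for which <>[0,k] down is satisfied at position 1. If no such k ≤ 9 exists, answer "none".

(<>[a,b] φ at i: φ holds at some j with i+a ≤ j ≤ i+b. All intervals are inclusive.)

Scan j = 1,2,… for down:
  j=1: holds
First hit at j=1, so smallest k = 1-1 = 0.

0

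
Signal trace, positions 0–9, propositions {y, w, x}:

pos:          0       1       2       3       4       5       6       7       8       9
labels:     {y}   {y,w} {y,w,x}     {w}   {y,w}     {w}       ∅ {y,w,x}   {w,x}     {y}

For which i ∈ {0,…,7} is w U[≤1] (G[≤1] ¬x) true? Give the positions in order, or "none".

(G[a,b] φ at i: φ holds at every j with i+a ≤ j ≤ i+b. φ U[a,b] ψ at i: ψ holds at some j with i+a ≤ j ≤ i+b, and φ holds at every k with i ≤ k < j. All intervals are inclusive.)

0, 2, 3, 4, 5

Evaluate at each i in [0,7]:
  i=0: ✓ (rhs at j=0)
  i=1: ✗ (no rhs in [1,2])
  i=2: ✓ (rhs at j=3; lhs holds on [2,2])
  i=3: ✓ (rhs at j=3)
  i=4: ✓ (rhs at j=4)
  i=5: ✓ (rhs at j=5)
  i=6: ✗ (no rhs in [6,7])
  i=7: ✗ (no rhs in [7,8])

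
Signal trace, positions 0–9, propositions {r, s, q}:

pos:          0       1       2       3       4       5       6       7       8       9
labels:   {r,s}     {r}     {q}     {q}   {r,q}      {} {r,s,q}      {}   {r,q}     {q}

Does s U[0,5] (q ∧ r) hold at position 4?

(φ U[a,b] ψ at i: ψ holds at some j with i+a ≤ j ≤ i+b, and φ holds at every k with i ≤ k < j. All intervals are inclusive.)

Need some j in [4,9] with (q ∧ r), and s at every k in [4,j-1].
  j=4: (q ∧ r) holds; no prefix to check → satisfied.

Yes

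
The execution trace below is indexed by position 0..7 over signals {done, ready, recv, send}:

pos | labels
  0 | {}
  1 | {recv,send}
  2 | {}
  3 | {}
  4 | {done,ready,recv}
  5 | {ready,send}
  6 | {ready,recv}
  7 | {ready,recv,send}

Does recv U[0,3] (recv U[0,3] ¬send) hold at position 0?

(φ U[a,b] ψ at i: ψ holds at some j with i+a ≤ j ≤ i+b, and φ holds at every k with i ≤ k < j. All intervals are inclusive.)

Need some j in [0,3] with (recv U[0,3] ¬send), and recv at every k in [0,j-1].
  j=0: (recv U[0,3] ¬send) holds; no prefix to check → satisfied.

True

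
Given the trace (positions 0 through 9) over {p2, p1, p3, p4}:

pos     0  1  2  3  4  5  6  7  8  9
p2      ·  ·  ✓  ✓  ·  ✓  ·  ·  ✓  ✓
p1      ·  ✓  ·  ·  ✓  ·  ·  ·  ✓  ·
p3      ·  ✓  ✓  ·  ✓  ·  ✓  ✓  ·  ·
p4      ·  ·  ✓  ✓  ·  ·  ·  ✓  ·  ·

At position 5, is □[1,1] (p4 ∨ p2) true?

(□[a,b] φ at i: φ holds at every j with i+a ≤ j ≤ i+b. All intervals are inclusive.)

Check (p4 ∨ p2) at every j in [6,6]:
  j=6: false
Fails at j=6 → formula fails.

No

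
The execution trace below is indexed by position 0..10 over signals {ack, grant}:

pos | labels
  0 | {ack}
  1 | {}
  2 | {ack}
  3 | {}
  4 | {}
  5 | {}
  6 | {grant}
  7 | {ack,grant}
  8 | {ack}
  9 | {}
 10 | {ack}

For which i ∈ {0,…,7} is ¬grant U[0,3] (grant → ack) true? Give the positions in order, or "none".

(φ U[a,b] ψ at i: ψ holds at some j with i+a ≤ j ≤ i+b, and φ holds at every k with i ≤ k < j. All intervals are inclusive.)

0, 1, 2, 3, 4, 5, 7

Evaluate at each i in [0,7]:
  i=0: ✓ (rhs at j=0)
  i=1: ✓ (rhs at j=1)
  i=2: ✓ (rhs at j=2)
  i=3: ✓ (rhs at j=3)
  i=4: ✓ (rhs at j=4)
  i=5: ✓ (rhs at j=5)
  i=6: ✗ (lhs fails at k=6 before rhs at j=7)
  i=7: ✓ (rhs at j=7)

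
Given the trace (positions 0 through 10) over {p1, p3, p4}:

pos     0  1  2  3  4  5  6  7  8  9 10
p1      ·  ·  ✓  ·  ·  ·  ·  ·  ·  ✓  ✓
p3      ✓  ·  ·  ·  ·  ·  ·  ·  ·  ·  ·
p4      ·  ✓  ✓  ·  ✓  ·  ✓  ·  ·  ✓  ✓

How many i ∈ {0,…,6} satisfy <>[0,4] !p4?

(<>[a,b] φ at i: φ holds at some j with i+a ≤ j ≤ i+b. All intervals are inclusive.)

Evaluate at each i in [0,6]:
  i=0: ✓ (witness j=0)
  i=1: ✓ (witness j=3)
  i=2: ✓ (witness j=3)
  i=3: ✓ (witness j=3)
  i=4: ✓ (witness j=5)
  i=5: ✓ (witness j=5)
  i=6: ✓ (witness j=7)
Positions where it holds: {0, 1, 2, 3, 4, 5, 6} → 7.

7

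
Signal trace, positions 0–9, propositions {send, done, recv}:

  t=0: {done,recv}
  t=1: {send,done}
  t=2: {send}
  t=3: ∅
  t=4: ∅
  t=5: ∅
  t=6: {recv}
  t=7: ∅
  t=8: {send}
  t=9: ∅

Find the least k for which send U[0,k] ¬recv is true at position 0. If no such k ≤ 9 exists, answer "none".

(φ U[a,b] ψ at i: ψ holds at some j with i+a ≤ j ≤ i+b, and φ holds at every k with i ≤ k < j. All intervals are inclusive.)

none

Need earliest j ≥ 0 with ¬recv, and send at every k in [0,j-1].
  j=0: rhs fails.
  j=1: rhs holds but lhs fails at k=0.
  j=2: rhs holds but lhs fails at k=0.
  j=3: rhs holds but lhs fails at k=0.
  j=4: rhs holds but lhs fails at k=0.
  j=5: rhs holds but lhs fails at k=0.
  j=6: rhs fails.
  j=7: rhs holds but lhs fails at k=0.
  j=8: rhs holds but lhs fails at k=0.
  j=9: rhs holds but lhs fails at k=0.
No witness within the range → none.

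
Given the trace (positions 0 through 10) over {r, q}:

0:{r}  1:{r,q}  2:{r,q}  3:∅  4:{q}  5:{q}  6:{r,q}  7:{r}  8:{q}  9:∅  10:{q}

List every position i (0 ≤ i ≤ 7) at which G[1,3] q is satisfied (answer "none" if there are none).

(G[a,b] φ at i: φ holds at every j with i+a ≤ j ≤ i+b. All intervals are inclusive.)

3

Evaluate at each i in [0,7]:
  i=0: ✗ (fails at j=3)
  i=1: ✗ (fails at j=3)
  i=2: ✗ (fails at j=3)
  i=3: ✓ (all of [4,6])
  i=4: ✗ (fails at j=7)
  i=5: ✗ (fails at j=7)
  i=6: ✗ (fails at j=7)
  i=7: ✗ (fails at j=9)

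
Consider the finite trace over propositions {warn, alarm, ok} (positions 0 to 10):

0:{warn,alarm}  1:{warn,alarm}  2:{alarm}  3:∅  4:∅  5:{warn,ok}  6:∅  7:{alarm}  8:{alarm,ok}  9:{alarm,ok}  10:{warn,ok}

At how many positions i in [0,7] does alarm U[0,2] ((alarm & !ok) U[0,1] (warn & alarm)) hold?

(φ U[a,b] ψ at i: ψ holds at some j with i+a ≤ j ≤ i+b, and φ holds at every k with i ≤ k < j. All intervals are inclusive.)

2

Evaluate at each i in [0,7]:
  i=0: ✓ (rhs at j=0)
  i=1: ✓ (rhs at j=1)
  i=2: ✗ (no rhs in [2,4])
  i=3: ✗ (no rhs in [3,5])
  i=4: ✗ (no rhs in [4,6])
  i=5: ✗ (no rhs in [5,7])
  i=6: ✗ (no rhs in [6,8])
  i=7: ✗ (no rhs in [7,9])
Positions where it holds: {0, 1} → 2.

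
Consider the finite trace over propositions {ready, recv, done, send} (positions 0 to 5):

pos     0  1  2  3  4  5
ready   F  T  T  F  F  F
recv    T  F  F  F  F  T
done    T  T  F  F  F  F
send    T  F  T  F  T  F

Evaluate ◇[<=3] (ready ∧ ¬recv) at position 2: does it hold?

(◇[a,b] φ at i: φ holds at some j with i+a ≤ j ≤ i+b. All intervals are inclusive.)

Yes

Check (ready ∧ ¬recv) at each j in [2,5]:
  j=2: true
  j=3: false
  j=4: false
  j=5: false
Found at j=2 → formula holds.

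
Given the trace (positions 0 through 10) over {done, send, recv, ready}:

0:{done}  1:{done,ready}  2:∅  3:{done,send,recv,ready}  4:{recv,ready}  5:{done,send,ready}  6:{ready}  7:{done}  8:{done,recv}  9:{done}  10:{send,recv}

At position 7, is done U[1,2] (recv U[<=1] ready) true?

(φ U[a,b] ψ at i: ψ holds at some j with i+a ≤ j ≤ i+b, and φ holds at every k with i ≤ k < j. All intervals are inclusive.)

Need some j in [8,9] with (recv U[<=1] ready), and done at every k in [7,j-1].
  j=8: (recv U[<=1] ready) — fails.
  j=9: (recv U[<=1] ready) — fails.
No j in the window works → until fails.

False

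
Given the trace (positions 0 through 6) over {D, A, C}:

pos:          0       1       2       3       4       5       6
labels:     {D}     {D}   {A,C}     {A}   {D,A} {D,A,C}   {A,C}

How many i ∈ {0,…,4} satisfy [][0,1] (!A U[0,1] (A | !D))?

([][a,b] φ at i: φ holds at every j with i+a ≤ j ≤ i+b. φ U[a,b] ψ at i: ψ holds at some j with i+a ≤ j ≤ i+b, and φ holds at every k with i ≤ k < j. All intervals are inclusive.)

Evaluate at each i in [0,4]:
  i=0: ✗ (fails at j=0)
  i=1: ✓ (all of [1,2])
  i=2: ✓ (all of [2,3])
  i=3: ✓ (all of [3,4])
  i=4: ✓ (all of [4,5])
Positions where it holds: {1, 2, 3, 4} → 4.

4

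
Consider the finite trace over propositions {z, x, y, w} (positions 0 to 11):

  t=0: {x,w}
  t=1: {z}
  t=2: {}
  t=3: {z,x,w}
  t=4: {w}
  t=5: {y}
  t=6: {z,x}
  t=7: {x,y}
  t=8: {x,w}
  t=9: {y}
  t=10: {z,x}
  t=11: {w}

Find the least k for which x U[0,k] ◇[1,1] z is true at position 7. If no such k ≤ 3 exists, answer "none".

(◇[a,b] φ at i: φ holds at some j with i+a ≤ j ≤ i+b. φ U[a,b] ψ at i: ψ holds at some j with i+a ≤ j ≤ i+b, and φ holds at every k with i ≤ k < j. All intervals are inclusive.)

2

Need earliest j ≥ 7 with ◇[1,1] z, and x at every k in [7,j-1].
  j=7: rhs fails.
  j=8: rhs fails.
  j=9: rhs holds; lhs holds on [7,8]. k = 2.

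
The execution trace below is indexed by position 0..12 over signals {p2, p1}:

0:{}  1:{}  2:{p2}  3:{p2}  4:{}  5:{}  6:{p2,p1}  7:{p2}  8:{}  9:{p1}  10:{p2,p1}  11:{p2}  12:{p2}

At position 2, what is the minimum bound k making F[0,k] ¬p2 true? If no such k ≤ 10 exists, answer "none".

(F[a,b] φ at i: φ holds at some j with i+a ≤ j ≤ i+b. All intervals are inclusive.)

Scan j = 2,3,… for ¬p2:
  j=2: fails
  j=3: fails
  j=4: holds
First hit at j=4, so smallest k = 4-2 = 2.

2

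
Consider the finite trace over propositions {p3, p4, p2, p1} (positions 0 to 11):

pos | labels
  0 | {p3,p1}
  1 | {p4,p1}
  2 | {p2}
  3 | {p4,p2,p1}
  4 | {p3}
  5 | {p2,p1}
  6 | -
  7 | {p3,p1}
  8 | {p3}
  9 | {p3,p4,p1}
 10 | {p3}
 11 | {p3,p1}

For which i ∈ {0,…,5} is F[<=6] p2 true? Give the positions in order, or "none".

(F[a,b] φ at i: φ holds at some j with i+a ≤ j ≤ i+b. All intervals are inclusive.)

0, 1, 2, 3, 4, 5

Evaluate at each i in [0,5]:
  i=0: ✓ (witness j=2)
  i=1: ✓ (witness j=2)
  i=2: ✓ (witness j=2)
  i=3: ✓ (witness j=3)
  i=4: ✓ (witness j=5)
  i=5: ✓ (witness j=5)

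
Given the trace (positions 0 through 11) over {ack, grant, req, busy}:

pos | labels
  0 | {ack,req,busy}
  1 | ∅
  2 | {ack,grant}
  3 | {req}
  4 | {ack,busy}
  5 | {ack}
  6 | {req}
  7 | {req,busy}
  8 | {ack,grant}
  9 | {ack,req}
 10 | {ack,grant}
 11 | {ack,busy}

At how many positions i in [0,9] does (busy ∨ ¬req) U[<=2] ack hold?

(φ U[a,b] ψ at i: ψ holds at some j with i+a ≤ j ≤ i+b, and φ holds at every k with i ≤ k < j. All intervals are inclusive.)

Evaluate at each i in [0,9]:
  i=0: ✓ (rhs at j=0)
  i=1: ✓ (rhs at j=2; lhs holds on [1,1])
  i=2: ✓ (rhs at j=2)
  i=3: ✗ (lhs fails at k=3 before rhs at j=4)
  i=4: ✓ (rhs at j=4)
  i=5: ✓ (rhs at j=5)
  i=6: ✗ (lhs fails at k=6 before rhs at j=8)
  i=7: ✓ (rhs at j=8; lhs holds on [7,7])
  i=8: ✓ (rhs at j=8)
  i=9: ✓ (rhs at j=9)
Positions where it holds: {0, 1, 2, 4, 5, 7, 8, 9} → 8.

8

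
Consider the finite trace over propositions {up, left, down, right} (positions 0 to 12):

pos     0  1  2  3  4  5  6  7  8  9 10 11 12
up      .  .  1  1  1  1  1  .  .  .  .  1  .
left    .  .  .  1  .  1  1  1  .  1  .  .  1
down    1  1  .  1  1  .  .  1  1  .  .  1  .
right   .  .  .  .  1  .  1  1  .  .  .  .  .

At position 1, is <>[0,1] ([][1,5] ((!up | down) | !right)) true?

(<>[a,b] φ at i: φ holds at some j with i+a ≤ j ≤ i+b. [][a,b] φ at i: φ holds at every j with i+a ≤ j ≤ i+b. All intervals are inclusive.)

False

Check [][1,5] ((!up | down) | !right) at each j in [1,2]:
  j=1: fails at 6
  j=2: fails at 6
No position in the window satisfies it → formula fails.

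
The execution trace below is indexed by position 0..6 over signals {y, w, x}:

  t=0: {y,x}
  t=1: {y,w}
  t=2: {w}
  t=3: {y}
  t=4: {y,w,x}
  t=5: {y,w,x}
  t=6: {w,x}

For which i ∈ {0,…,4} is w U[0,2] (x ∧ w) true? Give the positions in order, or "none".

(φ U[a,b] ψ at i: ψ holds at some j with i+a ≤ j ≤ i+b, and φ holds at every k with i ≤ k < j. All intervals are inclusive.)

Evaluate at each i in [0,4]:
  i=0: ✗ (no rhs in [0,2])
  i=1: ✗ (no rhs in [1,3])
  i=2: ✗ (lhs fails at k=3 before rhs at j=4)
  i=3: ✗ (lhs fails at k=3 before rhs at j=4)
  i=4: ✓ (rhs at j=4)

4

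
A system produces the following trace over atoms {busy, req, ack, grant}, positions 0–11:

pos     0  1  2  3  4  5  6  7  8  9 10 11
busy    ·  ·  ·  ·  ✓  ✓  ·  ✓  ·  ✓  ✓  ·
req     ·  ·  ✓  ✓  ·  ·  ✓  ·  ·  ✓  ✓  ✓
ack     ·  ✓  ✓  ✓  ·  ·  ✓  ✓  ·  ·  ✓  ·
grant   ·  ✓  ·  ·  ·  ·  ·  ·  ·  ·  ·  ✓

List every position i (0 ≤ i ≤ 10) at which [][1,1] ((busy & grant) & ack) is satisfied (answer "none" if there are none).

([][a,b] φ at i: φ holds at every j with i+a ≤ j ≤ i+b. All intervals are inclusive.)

Evaluate at each i in [0,10]:
  i=0: ✗ (fails at j=1)
  i=1: ✗ (fails at j=2)
  i=2: ✗ (fails at j=3)
  i=3: ✗ (fails at j=4)
  i=4: ✗ (fails at j=5)
  i=5: ✗ (fails at j=6)
  i=6: ✗ (fails at j=7)
  i=7: ✗ (fails at j=8)
  i=8: ✗ (fails at j=9)
  i=9: ✗ (fails at j=10)
  i=10: ✗ (fails at j=11)

none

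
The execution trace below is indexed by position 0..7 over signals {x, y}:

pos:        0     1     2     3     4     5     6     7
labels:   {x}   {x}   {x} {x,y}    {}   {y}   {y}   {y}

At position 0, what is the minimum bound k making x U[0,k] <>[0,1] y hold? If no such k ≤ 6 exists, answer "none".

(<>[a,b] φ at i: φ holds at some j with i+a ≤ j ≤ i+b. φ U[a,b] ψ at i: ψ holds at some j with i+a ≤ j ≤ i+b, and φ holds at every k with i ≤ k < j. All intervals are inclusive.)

Need earliest j ≥ 0 with <>[0,1] y, and x at every k in [0,j-1].
  j=0: rhs fails.
  j=1: rhs fails.
  j=2: rhs holds; lhs holds on [0,1]. k = 2.

2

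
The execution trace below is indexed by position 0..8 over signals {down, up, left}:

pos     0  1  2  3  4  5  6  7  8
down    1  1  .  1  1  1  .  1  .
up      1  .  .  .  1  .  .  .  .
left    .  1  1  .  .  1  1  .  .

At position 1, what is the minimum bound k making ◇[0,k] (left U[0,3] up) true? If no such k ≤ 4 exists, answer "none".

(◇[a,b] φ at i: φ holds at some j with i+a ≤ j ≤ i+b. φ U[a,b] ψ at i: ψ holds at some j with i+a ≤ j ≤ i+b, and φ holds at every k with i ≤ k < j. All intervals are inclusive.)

Scan j = 1,2,… for (left U[0,3] up):
  j=1: fails
  j=2: fails
  j=3: fails
  j=4: holds
First hit at j=4, so smallest k = 4-1 = 3.

3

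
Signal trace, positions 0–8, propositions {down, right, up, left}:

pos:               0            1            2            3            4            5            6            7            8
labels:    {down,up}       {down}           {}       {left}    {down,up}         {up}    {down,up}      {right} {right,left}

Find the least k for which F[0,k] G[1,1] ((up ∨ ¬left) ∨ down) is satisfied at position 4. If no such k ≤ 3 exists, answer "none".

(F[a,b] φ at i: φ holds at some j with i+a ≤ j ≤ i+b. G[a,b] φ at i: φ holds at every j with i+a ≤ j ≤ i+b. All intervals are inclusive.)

0

Scan j = 4,5,… for G[1,1] ((up ∨ ¬left) ∨ down):
  j=4: holds
First hit at j=4, so smallest k = 4-4 = 0.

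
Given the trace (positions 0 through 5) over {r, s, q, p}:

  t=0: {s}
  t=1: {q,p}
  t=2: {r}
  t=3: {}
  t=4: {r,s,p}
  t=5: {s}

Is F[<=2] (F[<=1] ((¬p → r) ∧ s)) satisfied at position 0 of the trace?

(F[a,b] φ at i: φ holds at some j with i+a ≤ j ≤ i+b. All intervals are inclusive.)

Check F[<=1] ((¬p → r) ∧ s) at each j in [0,2]:
  j=0: fails (none in [0,1])
  j=1: fails (none in [1,2])
  j=2: fails (none in [2,3])
No position in the window satisfies it → formula fails.

No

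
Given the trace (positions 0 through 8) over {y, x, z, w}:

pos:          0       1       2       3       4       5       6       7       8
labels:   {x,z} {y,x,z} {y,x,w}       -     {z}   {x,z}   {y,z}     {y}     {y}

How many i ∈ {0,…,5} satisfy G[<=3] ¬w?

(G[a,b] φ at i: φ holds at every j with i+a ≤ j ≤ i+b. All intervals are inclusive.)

3

Evaluate at each i in [0,5]:
  i=0: ✗ (fails at j=2)
  i=1: ✗ (fails at j=2)
  i=2: ✗ (fails at j=2)
  i=3: ✓ (all of [3,6])
  i=4: ✓ (all of [4,7])
  i=5: ✓ (all of [5,8])
Positions where it holds: {3, 4, 5} → 3.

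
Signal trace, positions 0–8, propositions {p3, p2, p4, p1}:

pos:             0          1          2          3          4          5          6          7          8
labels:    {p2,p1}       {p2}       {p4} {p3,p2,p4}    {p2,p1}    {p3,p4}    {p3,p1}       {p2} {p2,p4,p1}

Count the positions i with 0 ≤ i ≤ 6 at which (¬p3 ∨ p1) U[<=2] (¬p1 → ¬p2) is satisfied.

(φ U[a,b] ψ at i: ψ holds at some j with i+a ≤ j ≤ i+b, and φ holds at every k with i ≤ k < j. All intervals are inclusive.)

6

Evaluate at each i in [0,6]:
  i=0: ✓ (rhs at j=0)
  i=1: ✓ (rhs at j=2; lhs holds on [1,1])
  i=2: ✓ (rhs at j=2)
  i=3: ✗ (lhs fails at k=3 before rhs at j=4)
  i=4: ✓ (rhs at j=4)
  i=5: ✓ (rhs at j=5)
  i=6: ✓ (rhs at j=6)
Positions where it holds: {0, 1, 2, 4, 5, 6} → 6.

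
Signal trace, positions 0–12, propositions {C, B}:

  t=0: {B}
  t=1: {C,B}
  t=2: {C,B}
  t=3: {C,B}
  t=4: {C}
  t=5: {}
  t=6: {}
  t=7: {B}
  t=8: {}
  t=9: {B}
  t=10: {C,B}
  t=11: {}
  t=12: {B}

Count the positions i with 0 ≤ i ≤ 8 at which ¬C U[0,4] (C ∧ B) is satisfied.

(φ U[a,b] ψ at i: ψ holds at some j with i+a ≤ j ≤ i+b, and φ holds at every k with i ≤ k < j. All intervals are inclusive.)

Evaluate at each i in [0,8]:
  i=0: ✓ (rhs at j=1; lhs holds on [0,0])
  i=1: ✓ (rhs at j=1)
  i=2: ✓ (rhs at j=2)
  i=3: ✓ (rhs at j=3)
  i=4: ✗ (no rhs in [4,8])
  i=5: ✗ (no rhs in [5,9])
  i=6: ✓ (rhs at j=10; lhs holds on [6,9])
  i=7: ✓ (rhs at j=10; lhs holds on [7,9])
  i=8: ✓ (rhs at j=10; lhs holds on [8,9])
Positions where it holds: {0, 1, 2, 3, 6, 7, 8} → 7.

7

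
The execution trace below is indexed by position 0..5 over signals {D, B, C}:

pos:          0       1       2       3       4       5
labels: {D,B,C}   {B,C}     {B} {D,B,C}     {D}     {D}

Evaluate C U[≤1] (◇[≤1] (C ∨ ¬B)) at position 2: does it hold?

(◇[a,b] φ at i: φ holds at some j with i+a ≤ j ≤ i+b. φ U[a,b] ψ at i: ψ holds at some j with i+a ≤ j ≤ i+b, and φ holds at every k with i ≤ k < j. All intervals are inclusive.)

True

Need some j in [2,3] with ◇[≤1] (C ∨ ¬B), and C at every k in [2,j-1].
  j=2: ◇[≤1] (C ∨ ¬B) holds; no prefix to check → satisfied.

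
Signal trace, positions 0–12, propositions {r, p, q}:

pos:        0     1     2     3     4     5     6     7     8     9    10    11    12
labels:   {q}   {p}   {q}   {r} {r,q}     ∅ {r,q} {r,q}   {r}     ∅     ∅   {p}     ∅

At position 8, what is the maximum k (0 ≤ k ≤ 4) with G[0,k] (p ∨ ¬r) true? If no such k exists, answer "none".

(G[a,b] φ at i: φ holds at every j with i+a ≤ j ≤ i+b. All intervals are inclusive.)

none

(p ∨ ¬r) must hold from j=8 onward; find where it first fails.
  j=8: fails → no k works.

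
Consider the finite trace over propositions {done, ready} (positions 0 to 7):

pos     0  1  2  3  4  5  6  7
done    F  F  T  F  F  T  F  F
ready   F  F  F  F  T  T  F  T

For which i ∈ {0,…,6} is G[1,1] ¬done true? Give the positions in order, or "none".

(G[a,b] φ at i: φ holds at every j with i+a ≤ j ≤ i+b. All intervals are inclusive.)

Evaluate at each i in [0,6]:
  i=0: ✓ (all of [1,1])
  i=1: ✗ (fails at j=2)
  i=2: ✓ (all of [3,3])
  i=3: ✓ (all of [4,4])
  i=4: ✗ (fails at j=5)
  i=5: ✓ (all of [6,6])
  i=6: ✓ (all of [7,7])

0, 2, 3, 5, 6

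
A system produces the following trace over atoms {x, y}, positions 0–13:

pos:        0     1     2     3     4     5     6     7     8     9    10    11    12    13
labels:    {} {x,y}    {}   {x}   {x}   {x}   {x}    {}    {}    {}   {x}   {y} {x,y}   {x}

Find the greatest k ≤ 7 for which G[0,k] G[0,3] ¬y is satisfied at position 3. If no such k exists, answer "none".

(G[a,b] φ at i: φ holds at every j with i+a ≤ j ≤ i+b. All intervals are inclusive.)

4

G[0,3] ¬y must hold from j=3 onward; find where it first fails.
  j=3: holds
  j=4: holds
  j=5: holds
  j=6: holds
  j=7: holds
  j=8: fails
Holds on [3,7], so largest k = 4.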